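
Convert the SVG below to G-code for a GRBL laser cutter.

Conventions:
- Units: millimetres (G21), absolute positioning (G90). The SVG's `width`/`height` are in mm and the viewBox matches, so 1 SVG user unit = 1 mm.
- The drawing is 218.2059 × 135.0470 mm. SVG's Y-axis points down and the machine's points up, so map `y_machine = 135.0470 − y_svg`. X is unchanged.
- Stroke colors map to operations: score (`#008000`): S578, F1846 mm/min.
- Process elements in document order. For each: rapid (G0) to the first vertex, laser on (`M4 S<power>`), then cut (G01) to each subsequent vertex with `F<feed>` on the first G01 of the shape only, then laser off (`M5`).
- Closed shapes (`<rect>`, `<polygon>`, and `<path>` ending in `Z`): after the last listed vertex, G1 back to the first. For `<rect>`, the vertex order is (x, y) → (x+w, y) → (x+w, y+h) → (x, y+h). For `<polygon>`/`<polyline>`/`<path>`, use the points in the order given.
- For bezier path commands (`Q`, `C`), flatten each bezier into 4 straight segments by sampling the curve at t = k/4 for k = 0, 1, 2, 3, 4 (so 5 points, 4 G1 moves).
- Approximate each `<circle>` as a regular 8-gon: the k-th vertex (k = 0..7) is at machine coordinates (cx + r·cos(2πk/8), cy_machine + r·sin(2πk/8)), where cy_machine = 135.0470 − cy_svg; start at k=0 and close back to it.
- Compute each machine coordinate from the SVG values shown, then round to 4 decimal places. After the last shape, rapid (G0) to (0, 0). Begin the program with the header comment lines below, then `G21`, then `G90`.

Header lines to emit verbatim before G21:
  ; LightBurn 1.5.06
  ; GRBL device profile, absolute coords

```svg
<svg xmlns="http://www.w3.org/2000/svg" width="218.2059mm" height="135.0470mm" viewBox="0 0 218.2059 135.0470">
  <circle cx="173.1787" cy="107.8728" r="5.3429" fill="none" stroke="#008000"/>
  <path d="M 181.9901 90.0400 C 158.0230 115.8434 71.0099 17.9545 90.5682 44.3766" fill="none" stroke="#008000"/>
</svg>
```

; LightBurn 1.5.06
; GRBL device profile, absolute coords
G21
G90
G0 X178.5216 Y27.1742
M4 S578
G01 X176.9567 Y30.9522 F1846
G01 X173.1787 Y32.5171
G01 X169.4007 Y30.9522
G01 X167.8358 Y27.1742
G01 X169.4007 Y23.3962
G01 X173.1787 Y21.8313
G01 X176.9567 Y23.3962
G01 X178.5216 Y27.1742
M5
G0 X181.9901 Y45.0070
M4 S578
G01 X154.8439 Y44.9717 F1846
G01 X119.9571 Y68.0707
G01 X93.2313 Y91.0537
G01 X90.5682 Y90.6704
M5
G0 X0.0000 Y0.0000

Since the viewBox matches the mm dimensions, user units are millimetres directly. The only transform is the Y-flip y_m = 135.0470 − y_svg.

Shape 1 is a circle drawn with `<circle>`. Its stroke #008000 means score at S578, F1846. After flipping Y the toolpath is (178.5216,27.1742) → (176.9567,30.9522) → (173.1787,32.5171) → (169.4007,30.9522) → (167.8358,27.1742) → (169.4007,23.3962) → (173.1787,21.8313) → (176.9567,23.3962) → (178.5216,27.1742), returning to the start.

Shape 2 is a cubic bezier drawn with `<path>`. Its stroke #008000 means score at S578, F1846. After flipping Y the toolpath is (181.9901,45.0070) → (154.8439,44.9717) → (119.9571,68.0707) → (93.2313,91.0537) → (90.5682,90.6704).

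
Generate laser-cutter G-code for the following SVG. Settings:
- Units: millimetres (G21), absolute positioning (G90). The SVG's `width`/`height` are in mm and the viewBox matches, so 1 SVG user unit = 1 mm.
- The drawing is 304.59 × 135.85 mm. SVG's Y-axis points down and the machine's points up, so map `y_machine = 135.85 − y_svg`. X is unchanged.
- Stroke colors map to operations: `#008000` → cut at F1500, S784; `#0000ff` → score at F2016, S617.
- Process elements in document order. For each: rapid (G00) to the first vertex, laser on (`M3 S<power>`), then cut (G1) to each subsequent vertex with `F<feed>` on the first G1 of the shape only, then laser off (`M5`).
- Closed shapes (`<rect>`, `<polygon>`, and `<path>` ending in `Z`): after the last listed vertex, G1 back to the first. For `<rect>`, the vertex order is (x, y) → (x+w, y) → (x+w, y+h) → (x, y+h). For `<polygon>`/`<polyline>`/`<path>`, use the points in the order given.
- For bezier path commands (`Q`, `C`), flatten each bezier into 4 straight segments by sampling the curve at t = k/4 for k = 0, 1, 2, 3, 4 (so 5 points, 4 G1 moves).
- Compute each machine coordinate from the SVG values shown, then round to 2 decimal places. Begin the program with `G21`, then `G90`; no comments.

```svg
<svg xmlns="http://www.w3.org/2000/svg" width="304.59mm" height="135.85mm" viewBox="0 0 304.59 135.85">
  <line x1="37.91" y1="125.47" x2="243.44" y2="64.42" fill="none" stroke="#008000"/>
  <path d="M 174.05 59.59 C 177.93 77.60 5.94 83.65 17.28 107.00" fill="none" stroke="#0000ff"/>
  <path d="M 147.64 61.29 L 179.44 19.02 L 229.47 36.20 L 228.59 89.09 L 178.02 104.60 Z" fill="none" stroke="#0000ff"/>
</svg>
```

G21
G90
G00 X37.91 Y10.38
M3 S784
G1 X243.44 Y71.43 F1500
M5
G00 X174.05 Y76.26
M3 S617
G1 X149.60 Y64.54 F2016
G1 X92.87 Y54.56
G1 X37.54 Y43.58
G1 X17.28 Y28.85
M5
G00 X147.64 Y74.56
M3 S617
G1 X179.44 Y116.83 F2016
G1 X229.47 Y99.65
G1 X228.59 Y46.76
G1 X178.02 Y31.25
G1 X147.64 Y74.56
M5

viewBox `0 0 304.59 135.85` with mm width/height → 1 unit = 1 mm. Flip: y_m = 135.85 − y_svg.

**Shape 1** — `<line>` line segment, stroke `#008000` → cut (S784, F1500). Machine vertices: (37.91,10.38) → (243.44,71.43). Open path.

**Shape 2** — `<path>` cubic bezier, stroke `#0000ff` → score (S617, F2016). Control points (SVG): P0=(174.05,59.59), P1=(177.93,77.60), P2=(5.94,83.65), P3=(17.28,107.00); sampled at t=k/4. Machine vertices: (174.05,76.26) → (149.60,64.54) → (92.87,54.56) → (37.54,43.58) → (17.28,28.85). Open path.

**Shape 3** — `<path>` regular polygon, stroke `#0000ff` → score (S617, F2016). Machine vertices: (147.64,74.56) → (179.44,116.83) → (229.47,99.65) → (228.59,46.76) → (178.02,31.25) → (147.64,74.56). Closed: final G1 returns to the first vertex.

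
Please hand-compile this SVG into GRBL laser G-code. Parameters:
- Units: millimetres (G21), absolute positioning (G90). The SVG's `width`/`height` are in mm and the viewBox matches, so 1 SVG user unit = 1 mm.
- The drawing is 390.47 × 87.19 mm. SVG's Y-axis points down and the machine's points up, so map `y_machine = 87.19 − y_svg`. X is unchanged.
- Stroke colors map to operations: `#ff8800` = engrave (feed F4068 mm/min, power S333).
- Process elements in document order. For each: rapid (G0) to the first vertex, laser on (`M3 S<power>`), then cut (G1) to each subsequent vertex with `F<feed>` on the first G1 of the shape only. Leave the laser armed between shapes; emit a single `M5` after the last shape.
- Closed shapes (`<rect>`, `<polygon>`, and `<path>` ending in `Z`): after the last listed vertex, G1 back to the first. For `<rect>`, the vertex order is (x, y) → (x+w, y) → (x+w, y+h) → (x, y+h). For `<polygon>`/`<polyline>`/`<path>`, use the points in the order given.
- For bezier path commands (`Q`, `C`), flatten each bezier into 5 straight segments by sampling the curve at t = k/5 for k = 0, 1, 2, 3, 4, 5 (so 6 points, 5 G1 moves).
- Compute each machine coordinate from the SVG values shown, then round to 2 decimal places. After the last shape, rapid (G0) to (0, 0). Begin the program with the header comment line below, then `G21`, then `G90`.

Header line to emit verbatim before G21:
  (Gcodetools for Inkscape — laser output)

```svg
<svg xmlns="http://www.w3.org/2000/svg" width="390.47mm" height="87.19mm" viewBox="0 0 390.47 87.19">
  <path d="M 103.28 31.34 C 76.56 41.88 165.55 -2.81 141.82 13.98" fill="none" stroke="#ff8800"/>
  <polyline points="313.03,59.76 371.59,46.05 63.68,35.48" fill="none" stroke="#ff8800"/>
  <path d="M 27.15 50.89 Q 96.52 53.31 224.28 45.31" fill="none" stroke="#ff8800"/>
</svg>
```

(Gcodetools for Inkscape — laser output)
G21
G90
G0 X103.28 Y55.85
M3 S333
G1 X99.31 Y55.22 F4068
G1 X112.14 Y62.24
G1 X130.81 Y71.32
G1 X144.36 Y76.84
G1 X141.82 Y73.21
G0 X313.03 Y27.43
M3 S333
G1 X371.59 Y41.14 F4068
G1 X63.68 Y51.71
G0 X27.15 Y36.30
M3 S333
G1 X57.23 Y35.75 F4068
G1 X91.99 Y36.03
G1 X131.41 Y37.15
G1 X175.51 Y39.10
G1 X224.28 Y41.88
M5
G0 X0.00 Y0.00

1 u = 1 mm; y_m = 87.19 − y.

[1] `<path>` cubic bezier, #ff8800→engrave S333 F4068: (103.28,55.85) → (99.31,55.22) → (112.14,62.24) → (130.81,71.32) → (144.36,76.84) → (141.82,73.21)

[2] `<polyline>` open polyline, #ff8800→engrave S333 F4068: (313.03,27.43) → (371.59,41.14) → (63.68,51.71)

[3] `<path>` quadratic bezier, #ff8800→engrave S333 F4068: (27.15,36.30) → (57.23,35.75) → (91.99,36.03) → (131.41,37.15) → (175.51,39.10) → (224.28,41.88)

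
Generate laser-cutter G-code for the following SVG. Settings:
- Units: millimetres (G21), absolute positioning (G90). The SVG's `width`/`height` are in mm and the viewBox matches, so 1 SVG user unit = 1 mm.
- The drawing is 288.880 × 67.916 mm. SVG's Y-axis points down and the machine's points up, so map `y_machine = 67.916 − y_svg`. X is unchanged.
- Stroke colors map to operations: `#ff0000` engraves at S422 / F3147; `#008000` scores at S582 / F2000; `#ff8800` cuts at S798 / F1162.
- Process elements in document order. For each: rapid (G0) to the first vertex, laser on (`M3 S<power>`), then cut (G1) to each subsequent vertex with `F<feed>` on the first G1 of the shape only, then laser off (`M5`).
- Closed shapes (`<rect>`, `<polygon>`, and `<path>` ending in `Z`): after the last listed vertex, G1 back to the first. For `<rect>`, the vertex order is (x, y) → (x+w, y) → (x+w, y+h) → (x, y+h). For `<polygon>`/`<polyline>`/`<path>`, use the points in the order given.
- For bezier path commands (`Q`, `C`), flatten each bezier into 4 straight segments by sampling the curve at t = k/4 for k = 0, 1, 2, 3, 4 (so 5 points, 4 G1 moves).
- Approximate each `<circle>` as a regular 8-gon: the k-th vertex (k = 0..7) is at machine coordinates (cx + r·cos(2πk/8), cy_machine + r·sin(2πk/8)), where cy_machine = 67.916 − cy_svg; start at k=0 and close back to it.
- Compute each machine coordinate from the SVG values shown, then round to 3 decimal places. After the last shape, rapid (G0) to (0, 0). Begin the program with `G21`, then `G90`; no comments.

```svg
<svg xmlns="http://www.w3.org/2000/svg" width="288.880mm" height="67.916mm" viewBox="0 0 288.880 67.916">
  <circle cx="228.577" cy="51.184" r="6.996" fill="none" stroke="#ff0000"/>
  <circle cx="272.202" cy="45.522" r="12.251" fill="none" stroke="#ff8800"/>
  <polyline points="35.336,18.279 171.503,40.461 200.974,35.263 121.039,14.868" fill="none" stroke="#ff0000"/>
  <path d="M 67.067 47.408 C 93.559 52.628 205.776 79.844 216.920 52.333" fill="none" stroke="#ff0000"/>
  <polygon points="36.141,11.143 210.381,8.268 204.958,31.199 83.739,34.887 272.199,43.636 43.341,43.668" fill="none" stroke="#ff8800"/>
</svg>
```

G21
G90
G0 X235.573 Y16.732
M3 S422
G1 X233.524 Y21.679 F3147
G1 X228.577 Y23.728
G1 X223.630 Y21.679
G1 X221.581 Y16.732
G1 X223.630 Y11.785
G1 X228.577 Y9.736
G1 X233.524 Y11.785
G1 X235.573 Y16.732
M5
G0 X284.453 Y22.394
M3 S798
G1 X280.865 Y31.057 F1162
G1 X272.202 Y34.645
G1 X263.539 Y31.057
G1 X259.951 Y22.394
G1 X263.539 Y13.731
G1 X272.202 Y10.143
G1 X280.865 Y13.731
G1 X284.453 Y22.394
M5
G0 X35.336 Y49.637
M3 S422
G1 X171.503 Y27.455 F3147
G1 X200.974 Y32.653
G1 X121.039 Y53.048
M5
G0 X67.067 Y20.508
M3 S422
G1 X100.091 Y13.668 F3147
G1 X147.749 Y5.771
G1 X192.530 Y4.012
G1 X216.920 Y15.583
M5
G0 X36.141 Y56.773
M3 S798
G1 X210.381 Y59.648 F1162
G1 X204.958 Y36.717
G1 X83.739 Y33.029
G1 X272.199 Y24.280
G1 X43.341 Y24.248
G1 X36.141 Y56.773
M5
G0 X0.000 Y0.000

1 u = 1 mm; y_m = 67.916 − y.

[1] `<circle>` circle, #ff0000→engrave S422 F3147: (235.573,16.732) → (233.524,21.679) → (228.577,23.728) → (223.630,21.679) → (221.581,16.732) → (223.630,11.785) → (228.577,9.736) → (233.524,11.785) → (235.573,16.732) (closed)

[2] `<circle>` circle, #ff8800→cut S798 F1162: (284.453,22.394) → (280.865,31.057) → (272.202,34.645) → (263.539,31.057) → (259.951,22.394) → (263.539,13.731) → (272.202,10.143) → (280.865,13.731) → (284.453,22.394) (closed)

[3] `<polyline>` open polyline, #ff0000→engrave S422 F3147: (35.336,49.637) → (171.503,27.455) → (200.974,32.653) → (121.039,53.048)

[4] `<path>` cubic bezier, #ff0000→engrave S422 F3147: (67.067,20.508) → (100.091,13.668) → (147.749,5.771) → (192.530,4.012) → (216.920,15.583)

[5] `<polygon>` closed polygon, #ff8800→cut S798 F1162: (36.141,56.773) → (210.381,59.648) → (204.958,36.717) → (83.739,33.029) → (272.199,24.280) → (43.341,24.248) → (36.141,56.773) (closed)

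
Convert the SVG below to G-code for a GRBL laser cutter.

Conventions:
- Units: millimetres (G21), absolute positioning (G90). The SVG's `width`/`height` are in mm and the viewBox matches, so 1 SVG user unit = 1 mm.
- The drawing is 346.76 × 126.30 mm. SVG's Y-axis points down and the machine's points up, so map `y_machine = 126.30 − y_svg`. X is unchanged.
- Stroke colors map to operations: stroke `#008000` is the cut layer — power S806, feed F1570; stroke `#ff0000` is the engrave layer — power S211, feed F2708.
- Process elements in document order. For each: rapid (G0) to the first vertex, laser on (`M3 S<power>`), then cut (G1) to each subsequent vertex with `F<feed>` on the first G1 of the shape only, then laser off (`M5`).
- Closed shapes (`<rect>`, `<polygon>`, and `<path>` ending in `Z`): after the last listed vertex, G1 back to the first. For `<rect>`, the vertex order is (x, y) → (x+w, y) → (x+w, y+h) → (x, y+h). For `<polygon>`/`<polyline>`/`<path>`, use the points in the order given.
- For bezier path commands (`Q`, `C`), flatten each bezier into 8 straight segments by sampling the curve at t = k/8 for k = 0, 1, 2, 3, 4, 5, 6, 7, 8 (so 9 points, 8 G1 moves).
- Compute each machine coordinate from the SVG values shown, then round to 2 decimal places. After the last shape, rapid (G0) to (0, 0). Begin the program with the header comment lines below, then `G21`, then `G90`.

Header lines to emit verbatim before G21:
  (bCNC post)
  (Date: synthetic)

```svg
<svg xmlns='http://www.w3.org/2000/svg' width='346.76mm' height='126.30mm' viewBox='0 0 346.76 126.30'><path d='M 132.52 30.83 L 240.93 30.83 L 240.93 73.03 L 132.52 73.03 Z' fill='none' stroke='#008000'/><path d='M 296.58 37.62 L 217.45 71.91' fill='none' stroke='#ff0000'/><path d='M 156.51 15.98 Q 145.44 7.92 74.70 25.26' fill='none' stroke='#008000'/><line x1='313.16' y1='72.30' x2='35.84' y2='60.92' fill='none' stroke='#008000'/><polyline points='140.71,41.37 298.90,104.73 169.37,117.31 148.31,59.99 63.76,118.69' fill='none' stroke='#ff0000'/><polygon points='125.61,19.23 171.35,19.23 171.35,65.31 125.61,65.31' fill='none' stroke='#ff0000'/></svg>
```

viewBox `0 0 346.76 126.30` with mm width/height → 1 unit = 1 mm. Flip: y_m = 126.30 − y_svg.

**Shape 1** — `<path>` rectangle, stroke `#008000` → cut (S806, F1570). Machine vertices: (132.52,95.47) → (240.93,95.47) → (240.93,53.27) → (132.52,53.27) → (132.52,95.47). Closed: final G1 returns to the first vertex.

**Shape 2** — `<path>` line segment, stroke `#ff0000` → engrave (S211, F2708). Machine vertices: (296.58,88.68) → (217.45,54.39). Open path.

**Shape 3** — `<path>` quadratic bezier, stroke `#008000` → cut (S806, F1570). Control points (SVG): P0=(156.51,15.98), P1=(145.44,7.92), P2=(74.70,25.26); sampled at t=k/8. Machine vertices: (156.51,110.32) → (152.81,111.94) → (147.25,112.76) → (139.82,112.79) → (130.52,112.03) → (119.36,110.47) → (106.34,108.12) → (91.45,104.98) → (74.70,101.04). Open path.

**Shape 4** — `<line>` line segment, stroke `#008000` → cut (S806, F1570). Machine vertices: (313.16,54.00) → (35.84,65.38). Open path.

**Shape 5** — `<polyline>` open polyline, stroke `#ff0000` → engrave (S211, F2708). Machine vertices: (140.71,84.93) → (298.90,21.57) → (169.37,8.99) → (148.31,66.31) → (63.76,7.61). Open path.

**Shape 6** — `<polygon>` rectangle, stroke `#ff0000` → engrave (S211, F2708). Machine vertices: (125.61,107.07) → (171.35,107.07) → (171.35,60.99) → (125.61,60.99) → (125.61,107.07). Closed: final G1 returns to the first vertex.

(bCNC post)
(Date: synthetic)
G21
G90
G0 X132.52 Y95.47
M3 S806
G1 X240.93 Y95.47 F1570
G1 X240.93 Y53.27
G1 X132.52 Y53.27
G1 X132.52 Y95.47
M5
G0 X296.58 Y88.68
M3 S211
G1 X217.45 Y54.39 F2708
M5
G0 X156.51 Y110.32
M3 S806
G1 X152.81 Y111.94 F1570
G1 X147.25 Y112.76
G1 X139.82 Y112.79
G1 X130.52 Y112.03
G1 X119.36 Y110.47
G1 X106.34 Y108.12
G1 X91.45 Y104.98
G1 X74.70 Y101.04
M5
G0 X313.16 Y54.00
M3 S806
G1 X35.84 Y65.38 F1570
M5
G0 X140.71 Y84.93
M3 S211
G1 X298.90 Y21.57 F2708
G1 X169.37 Y8.99
G1 X148.31 Y66.31
G1 X63.76 Y7.61
M5
G0 X125.61 Y107.07
M3 S211
G1 X171.35 Y107.07 F2708
G1 X171.35 Y60.99
G1 X125.61 Y60.99
G1 X125.61 Y107.07
M5
G0 X0.00 Y0.00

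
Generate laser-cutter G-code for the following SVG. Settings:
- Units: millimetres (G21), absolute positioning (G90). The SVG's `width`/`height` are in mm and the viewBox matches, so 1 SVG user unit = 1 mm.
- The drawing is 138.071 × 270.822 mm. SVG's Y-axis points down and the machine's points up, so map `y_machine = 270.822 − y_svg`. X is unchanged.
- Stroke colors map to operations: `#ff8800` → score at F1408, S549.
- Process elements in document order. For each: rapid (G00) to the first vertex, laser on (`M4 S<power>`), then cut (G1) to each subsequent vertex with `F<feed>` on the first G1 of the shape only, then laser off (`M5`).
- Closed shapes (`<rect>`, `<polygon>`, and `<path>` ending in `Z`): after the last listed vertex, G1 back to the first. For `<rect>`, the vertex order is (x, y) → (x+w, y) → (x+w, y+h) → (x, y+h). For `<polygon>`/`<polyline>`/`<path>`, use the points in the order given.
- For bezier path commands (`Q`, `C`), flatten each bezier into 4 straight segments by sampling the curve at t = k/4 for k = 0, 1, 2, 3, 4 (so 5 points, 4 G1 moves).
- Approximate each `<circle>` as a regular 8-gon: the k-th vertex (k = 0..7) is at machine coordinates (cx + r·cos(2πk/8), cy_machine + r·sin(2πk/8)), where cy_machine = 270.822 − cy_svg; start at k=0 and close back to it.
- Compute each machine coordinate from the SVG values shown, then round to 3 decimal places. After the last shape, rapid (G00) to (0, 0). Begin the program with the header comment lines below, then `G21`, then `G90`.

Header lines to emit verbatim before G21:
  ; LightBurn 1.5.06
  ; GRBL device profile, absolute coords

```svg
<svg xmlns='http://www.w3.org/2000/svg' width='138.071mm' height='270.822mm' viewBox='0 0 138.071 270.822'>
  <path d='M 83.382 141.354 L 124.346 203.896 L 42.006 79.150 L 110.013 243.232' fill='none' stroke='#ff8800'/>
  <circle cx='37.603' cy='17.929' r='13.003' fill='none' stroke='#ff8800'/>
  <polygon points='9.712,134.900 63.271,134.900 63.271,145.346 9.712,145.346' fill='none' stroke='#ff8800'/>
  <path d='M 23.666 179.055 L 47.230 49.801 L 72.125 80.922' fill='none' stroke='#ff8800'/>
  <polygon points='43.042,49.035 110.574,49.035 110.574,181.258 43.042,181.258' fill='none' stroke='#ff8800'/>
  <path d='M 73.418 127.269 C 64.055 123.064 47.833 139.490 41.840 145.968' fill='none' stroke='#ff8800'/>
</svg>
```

; LightBurn 1.5.06
; GRBL device profile, absolute coords
G21
G90
G00 X83.382 Y129.468
M4 S549
G1 X124.346 Y66.926 F1408
G1 X42.006 Y191.672
G1 X110.013 Y27.590
M5
G00 X50.606 Y252.893
M4 S549
G1 X46.798 Y262.088 F1408
G1 X37.603 Y265.896
G1 X28.408 Y262.088
G1 X24.600 Y252.893
G1 X28.408 Y243.698
G1 X37.603 Y239.890
G1 X46.798 Y243.698
G1 X50.606 Y252.893
M5
G00 X9.712 Y135.922
M4 S549
G1 X63.271 Y135.922 F1408
G1 X63.271 Y125.476
G1 X9.712 Y125.476
G1 X9.712 Y135.922
M5
G00 X23.666 Y91.767
M4 S549
G1 X47.230 Y221.021 F1408
G1 X72.125 Y189.900
M5
G00 X43.042 Y221.787
M4 S549
G1 X110.574 Y221.787 F1408
G1 X110.574 Y89.564
G1 X43.042 Y89.564
G1 X43.042 Y221.787
M5
G00 X73.418 Y143.553
M4 S549
G1 X65.377 Y143.316 F1408
G1 X56.365 Y138.210
G1 X47.986 Y131.100
G1 X41.840 Y124.854
M5
G00 X0.000 Y0.000

viewBox `0 0 138.071 270.822` with mm width/height → 1 unit = 1 mm. Flip: y_m = 270.822 − y_svg.

**Shape 1** — `<path>` open polyline, stroke `#ff8800` → score (S549, F1408). Machine vertices: (83.382,129.468) → (124.346,66.926) → (42.006,191.672) → (110.013,27.590). Open path.

**Shape 2** — `<circle>` circle, stroke `#ff8800` → score (S549, F1408). Machine vertices: (50.606,252.893) → (46.798,262.088) → (37.603,265.896) → (28.408,262.088) → (24.600,252.893) → (28.408,243.698) → (37.603,239.890) → (46.798,243.698) → (50.606,252.893). Closed: final G1 returns to the first vertex.

**Shape 3** — `<polygon>` rectangle, stroke `#ff8800` → score (S549, F1408). Machine vertices: (9.712,135.922) → (63.271,135.922) → (63.271,125.476) → (9.712,125.476) → (9.712,135.922). Closed: final G1 returns to the first vertex.

**Shape 4** — `<path>` open polyline, stroke `#ff8800` → score (S549, F1408). Machine vertices: (23.666,91.767) → (47.230,221.021) → (72.125,189.900). Open path.

**Shape 5** — `<polygon>` rectangle, stroke `#ff8800` → score (S549, F1408). Machine vertices: (43.042,221.787) → (110.574,221.787) → (110.574,89.564) → (43.042,89.564) → (43.042,221.787). Closed: final G1 returns to the first vertex.

**Shape 6** — `<path>` cubic bezier, stroke `#ff8800` → score (S549, F1408). Control points (SVG): P0=(73.418,127.269), P1=(64.055,123.064), P2=(47.833,139.490), P3=(41.840,145.968); sampled at t=k/4. Machine vertices: (73.418,143.553) → (65.377,143.316) → (56.365,138.210) → (47.986,131.100) → (41.840,124.854). Open path.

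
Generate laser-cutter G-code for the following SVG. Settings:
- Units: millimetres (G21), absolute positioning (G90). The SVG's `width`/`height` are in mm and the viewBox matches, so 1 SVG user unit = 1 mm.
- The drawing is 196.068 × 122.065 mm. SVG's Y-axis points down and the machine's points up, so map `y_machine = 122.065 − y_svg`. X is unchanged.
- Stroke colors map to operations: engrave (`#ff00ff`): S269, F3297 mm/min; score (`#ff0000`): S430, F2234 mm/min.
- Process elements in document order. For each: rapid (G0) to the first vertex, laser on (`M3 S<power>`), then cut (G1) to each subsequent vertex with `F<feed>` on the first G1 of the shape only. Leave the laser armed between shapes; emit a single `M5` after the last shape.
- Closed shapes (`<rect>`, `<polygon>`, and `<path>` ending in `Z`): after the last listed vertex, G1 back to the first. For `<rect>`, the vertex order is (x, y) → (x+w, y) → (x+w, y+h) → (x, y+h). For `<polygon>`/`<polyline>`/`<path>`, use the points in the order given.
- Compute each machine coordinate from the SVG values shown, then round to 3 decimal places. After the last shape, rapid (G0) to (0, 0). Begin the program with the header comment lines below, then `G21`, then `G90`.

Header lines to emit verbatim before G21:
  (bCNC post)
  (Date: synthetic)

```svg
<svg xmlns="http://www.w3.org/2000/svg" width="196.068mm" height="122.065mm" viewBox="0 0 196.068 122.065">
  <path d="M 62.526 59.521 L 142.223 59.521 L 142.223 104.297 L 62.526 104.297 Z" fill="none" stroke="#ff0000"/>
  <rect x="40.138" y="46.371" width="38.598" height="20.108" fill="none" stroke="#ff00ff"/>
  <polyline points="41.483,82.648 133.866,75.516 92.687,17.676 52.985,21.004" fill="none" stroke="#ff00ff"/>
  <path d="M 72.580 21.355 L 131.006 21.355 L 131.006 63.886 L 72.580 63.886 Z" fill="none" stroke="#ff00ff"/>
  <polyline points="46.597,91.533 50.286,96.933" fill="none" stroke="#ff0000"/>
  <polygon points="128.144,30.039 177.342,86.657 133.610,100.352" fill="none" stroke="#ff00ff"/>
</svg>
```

(bCNC post)
(Date: synthetic)
G21
G90
G0 X62.526 Y62.544
M3 S430
G1 X142.223 Y62.544 F2234
G1 X142.223 Y17.768
G1 X62.526 Y17.768
G1 X62.526 Y62.544
G0 X40.138 Y75.694
M3 S269
G1 X78.736 Y75.694 F3297
G1 X78.736 Y55.586
G1 X40.138 Y55.586
G1 X40.138 Y75.694
G0 X41.483 Y39.417
M3 S269
G1 X133.866 Y46.549 F3297
G1 X92.687 Y104.389
G1 X52.985 Y101.061
G0 X72.580 Y100.710
M3 S269
G1 X131.006 Y100.710 F3297
G1 X131.006 Y58.179
G1 X72.580 Y58.179
G1 X72.580 Y100.710
G0 X46.597 Y30.532
M3 S430
G1 X50.286 Y25.132 F2234
G0 X128.144 Y92.026
M3 S269
G1 X177.342 Y35.408 F3297
G1 X133.610 Y21.713
G1 X128.144 Y92.026
M5
G0 X0.000 Y0.000

viewBox `0 0 196.068 122.065` with mm width/height → 1 unit = 1 mm. Flip: y_m = 122.065 − y_svg.

**Shape 1** — `<path>` rectangle, stroke `#ff0000` → score (S430, F2234). Machine vertices: (62.526,62.544) → (142.223,62.544) → (142.223,17.768) → (62.526,17.768) → (62.526,62.544). Closed: final G1 returns to the first vertex.

**Shape 2** — `<rect>` rectangle, stroke `#ff00ff` → engrave (S269, F3297). Machine vertices: (40.138,75.694) → (78.736,75.694) → (78.736,55.586) → (40.138,55.586) → (40.138,75.694). Closed: final G1 returns to the first vertex.

**Shape 3** — `<polyline>` open polyline, stroke `#ff00ff` → engrave (S269, F3297). Machine vertices: (41.483,39.417) → (133.866,46.549) → (92.687,104.389) → (52.985,101.061). Open path.

**Shape 4** — `<path>` rectangle, stroke `#ff00ff` → engrave (S269, F3297). Machine vertices: (72.580,100.710) → (131.006,100.710) → (131.006,58.179) → (72.580,58.179) → (72.580,100.710). Closed: final G1 returns to the first vertex.

**Shape 5** — `<polyline>` line segment, stroke `#ff0000` → score (S430, F2234). Machine vertices: (46.597,30.532) → (50.286,25.132). Open path.

**Shape 6** — `<polygon>` closed polygon, stroke `#ff00ff` → engrave (S269, F3297). Machine vertices: (128.144,92.026) → (177.342,35.408) → (133.610,21.713) → (128.144,92.026). Closed: final G1 returns to the first vertex.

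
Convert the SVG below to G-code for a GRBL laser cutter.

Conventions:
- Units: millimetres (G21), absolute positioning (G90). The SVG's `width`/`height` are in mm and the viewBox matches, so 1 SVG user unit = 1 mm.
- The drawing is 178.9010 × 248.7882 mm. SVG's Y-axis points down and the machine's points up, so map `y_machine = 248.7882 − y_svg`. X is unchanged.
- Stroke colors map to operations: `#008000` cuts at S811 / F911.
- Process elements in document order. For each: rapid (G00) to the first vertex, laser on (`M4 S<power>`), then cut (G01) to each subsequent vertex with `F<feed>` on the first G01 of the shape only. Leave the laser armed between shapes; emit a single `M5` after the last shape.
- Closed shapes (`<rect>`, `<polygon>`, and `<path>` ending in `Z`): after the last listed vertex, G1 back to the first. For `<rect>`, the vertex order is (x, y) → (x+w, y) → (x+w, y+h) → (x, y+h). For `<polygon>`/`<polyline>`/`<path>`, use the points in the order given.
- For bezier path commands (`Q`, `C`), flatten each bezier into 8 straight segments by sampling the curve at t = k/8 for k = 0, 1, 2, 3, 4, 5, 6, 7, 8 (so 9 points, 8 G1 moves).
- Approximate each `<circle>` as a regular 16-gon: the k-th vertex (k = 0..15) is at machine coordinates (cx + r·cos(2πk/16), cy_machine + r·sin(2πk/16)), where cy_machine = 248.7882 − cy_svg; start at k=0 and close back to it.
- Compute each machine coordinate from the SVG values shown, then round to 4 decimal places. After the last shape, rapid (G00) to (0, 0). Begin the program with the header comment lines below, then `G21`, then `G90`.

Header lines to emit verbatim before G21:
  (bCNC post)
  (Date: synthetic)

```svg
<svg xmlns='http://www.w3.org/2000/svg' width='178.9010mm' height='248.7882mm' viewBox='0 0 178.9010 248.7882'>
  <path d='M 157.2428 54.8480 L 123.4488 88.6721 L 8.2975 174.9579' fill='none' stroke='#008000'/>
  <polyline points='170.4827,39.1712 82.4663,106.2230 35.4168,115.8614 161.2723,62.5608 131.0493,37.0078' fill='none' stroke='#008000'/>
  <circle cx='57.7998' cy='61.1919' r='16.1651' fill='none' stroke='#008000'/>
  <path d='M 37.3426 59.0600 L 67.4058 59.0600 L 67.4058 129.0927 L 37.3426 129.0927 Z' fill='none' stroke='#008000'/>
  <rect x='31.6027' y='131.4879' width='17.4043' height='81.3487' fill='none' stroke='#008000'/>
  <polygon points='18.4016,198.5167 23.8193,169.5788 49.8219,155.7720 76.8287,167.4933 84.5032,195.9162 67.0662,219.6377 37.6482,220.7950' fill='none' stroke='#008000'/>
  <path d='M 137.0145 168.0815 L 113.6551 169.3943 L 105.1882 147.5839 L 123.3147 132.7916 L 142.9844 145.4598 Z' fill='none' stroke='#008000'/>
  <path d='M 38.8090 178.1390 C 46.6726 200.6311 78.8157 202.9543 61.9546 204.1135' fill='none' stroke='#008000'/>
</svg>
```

(bCNC post)
(Date: synthetic)
G21
G90
G00 X157.2428 Y193.9402
M4 S811
G01 X123.4488 Y160.1161 F911
G01 X8.2975 Y73.8303
G00 X170.4827 Y209.6170
M4 S811
G01 X82.4663 Y142.5652 F911
G01 X35.4168 Y132.9268
G01 X161.2723 Y186.2274
G01 X131.0493 Y211.7804
G00 X73.9649 Y187.5963
M4 S811
G01 X72.7344 Y193.7824 F911
G01 X69.2303 Y199.0268
G01 X63.9859 Y202.5309
G01 X57.7998 Y203.7614
G01 X51.6137 Y202.5309
G01 X46.3693 Y199.0268
G01 X42.8652 Y193.7824
G01 X41.6347 Y187.5963
G01 X42.8652 Y181.4102
G01 X46.3693 Y176.1658
G01 X51.6137 Y172.6617
G01 X57.7998 Y171.4312
G01 X63.9859 Y172.6617
G01 X69.2303 Y176.1658
G01 X72.7344 Y181.4102
G01 X73.9649 Y187.5963
G00 X37.3426 Y189.7282
M4 S811
G01 X67.4058 Y189.7282 F911
G01 X67.4058 Y119.6955
G01 X37.3426 Y119.6955
G01 X37.3426 Y189.7282
G00 X31.6027 Y117.3003
M4 S811
G01 X49.0070 Y117.3003 F911
G01 X49.0070 Y35.9516
G01 X31.6027 Y35.9516
G01 X31.6027 Y117.3003
G00 X18.4016 Y50.2715
M4 S811
G01 X23.8193 Y79.2094 F911
G01 X49.8219 Y93.0162
G01 X76.8287 Y81.2949
G01 X84.5032 Y52.8720
G01 X67.0662 Y29.1505
G01 X37.6482 Y27.9932
G01 X18.4016 Y50.2715
G00 X137.0145 Y80.7067
M4 S811
G01 X113.6551 Y79.3939 F911
G01 X105.1882 Y101.2043
G01 X123.3147 Y115.9966
G01 X142.9844 Y103.3284
G01 X137.0145 Y80.7067
G00 X38.8090 Y70.6492
M4 S811
G01 X42.7528 Y63.1230 F911
G01 X48.1140 Y57.2648
G01 X54.0339 Y52.8521
G01 X59.6536 Y49.6621
G01 X64.1143 Y47.4721
G01 X66.5572 Y46.0593
G01 X66.1236 Y45.2011
G01 X61.9546 Y44.6747
M5
G00 X0.0000 Y0.0000

viewBox `0 0 178.9010 248.7882` with mm width/height → 1 unit = 1 mm. Flip: y_m = 248.7882 − y_svg.

**Shape 1** — `<path>` open polyline, stroke `#008000` → cut (S811, F911). Machine vertices: (157.2428,193.9402) → (123.4488,160.1161) → (8.2975,73.8303). Open path.

**Shape 2** — `<polyline>` open polyline, stroke `#008000` → cut (S811, F911). Machine vertices: (170.4827,209.6170) → (82.4663,142.5652) → (35.4168,132.9268) → (161.2723,186.2274) → (131.0493,211.7804). Open path.

**Shape 3** — `<circle>` circle, stroke `#008000` → cut (S811, F911). Machine vertices: (73.9649,187.5963) → (72.7344,193.7824) → (69.2303,199.0268) → (63.9859,202.5309) → (57.7998,203.7614) → (51.6137,202.5309) → (46.3693,199.0268) → (42.8652,193.7824) → (41.6347,187.5963) → (42.8652,181.4102) → (46.3693,176.1658) → (51.6137,172.6617) → (57.7998,171.4312) → (63.9859,172.6617) → (69.2303,176.1658) → (72.7344,181.4102) → (73.9649,187.5963). Closed: final G1 returns to the first vertex.

**Shape 4** — `<path>` rectangle, stroke `#008000` → cut (S811, F911). Machine vertices: (37.3426,189.7282) → (67.4058,189.7282) → (67.4058,119.6955) → (37.3426,119.6955) → (37.3426,189.7282). Closed: final G1 returns to the first vertex.

**Shape 5** — `<rect>` rectangle, stroke `#008000` → cut (S811, F911). Machine vertices: (31.6027,117.3003) → (49.0070,117.3003) → (49.0070,35.9516) → (31.6027,35.9516) → (31.6027,117.3003). Closed: final G1 returns to the first vertex.

**Shape 6** — `<polygon>` regular polygon, stroke `#008000` → cut (S811, F911). Machine vertices: (18.4016,50.2715) → (23.8193,79.2094) → (49.8219,93.0162) → (76.8287,81.2949) → (84.5032,52.8720) → (67.0662,29.1505) → (37.6482,27.9932) → (18.4016,50.2715). Closed: final G1 returns to the first vertex.

**Shape 7** — `<path>` regular polygon, stroke `#008000` → cut (S811, F911). Machine vertices: (137.0145,80.7067) → (113.6551,79.3939) → (105.1882,101.2043) → (123.3147,115.9966) → (142.9844,103.3284) → (137.0145,80.7067). Closed: final G1 returns to the first vertex.

**Shape 8** — `<path>` cubic bezier, stroke `#008000` → cut (S811, F911). Control points (SVG): P0=(38.8090,178.1390), P1=(46.6726,200.6311), P2=(78.8157,202.9543), P3=(61.9546,204.1135); sampled at t=k/8. Machine vertices: (38.8090,70.6492) → (42.7528,63.1230) → (48.1140,57.2648) → (54.0339,52.8521) → (59.6536,49.6621) → (64.1143,47.4721) → (66.5572,46.0593) → (66.1236,45.2011) → (61.9546,44.6747). Open path.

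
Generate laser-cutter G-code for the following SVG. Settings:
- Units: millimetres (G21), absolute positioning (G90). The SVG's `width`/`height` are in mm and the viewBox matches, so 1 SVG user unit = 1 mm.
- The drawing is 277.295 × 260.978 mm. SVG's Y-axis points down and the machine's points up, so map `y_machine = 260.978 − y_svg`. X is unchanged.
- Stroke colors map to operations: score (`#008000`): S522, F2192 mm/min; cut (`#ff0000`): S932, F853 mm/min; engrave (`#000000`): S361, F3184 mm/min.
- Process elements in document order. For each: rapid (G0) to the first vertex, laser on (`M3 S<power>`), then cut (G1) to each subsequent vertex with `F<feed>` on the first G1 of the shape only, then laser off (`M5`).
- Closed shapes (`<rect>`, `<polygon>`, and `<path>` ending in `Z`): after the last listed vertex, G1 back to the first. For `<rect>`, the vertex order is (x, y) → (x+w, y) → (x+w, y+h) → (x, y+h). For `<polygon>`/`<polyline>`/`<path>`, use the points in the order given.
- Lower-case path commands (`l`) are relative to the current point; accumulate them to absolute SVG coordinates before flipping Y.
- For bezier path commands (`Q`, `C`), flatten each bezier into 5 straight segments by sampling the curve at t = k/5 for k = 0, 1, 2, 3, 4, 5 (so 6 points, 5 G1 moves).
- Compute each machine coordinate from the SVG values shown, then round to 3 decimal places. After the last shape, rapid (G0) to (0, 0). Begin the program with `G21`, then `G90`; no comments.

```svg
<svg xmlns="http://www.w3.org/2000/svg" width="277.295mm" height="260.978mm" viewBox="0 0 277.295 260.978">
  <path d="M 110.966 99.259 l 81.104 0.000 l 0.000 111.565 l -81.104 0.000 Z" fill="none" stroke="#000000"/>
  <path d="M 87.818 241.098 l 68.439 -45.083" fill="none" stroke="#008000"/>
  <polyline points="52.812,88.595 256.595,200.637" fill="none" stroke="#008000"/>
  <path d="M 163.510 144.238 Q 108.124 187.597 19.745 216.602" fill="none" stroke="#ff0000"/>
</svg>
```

Since the viewBox matches the mm dimensions, user units are millimetres directly. The only transform is the Y-flip y_m = 260.978 − y_svg.

Shape 1 is a rectangle drawn with `<path>`. Its stroke #000000 means engrave at S361, F3184. After flipping Y the toolpath is (110.966,161.719) → (192.070,161.719) → (192.070,50.154) → (110.966,50.154) → (110.966,161.719), returning to the start.

Shape 2 is a line segment drawn with `<path>`. Its stroke #008000 means score at S522, F2192. After flipping Y the toolpath is (87.818,19.880) → (156.257,64.963).

Shape 3 is a line segment drawn with `<polyline>`. Its stroke #008000 means score at S522, F2192. After flipping Y the toolpath is (52.812,172.383) → (256.595,60.341).

Shape 4 is a quadratic bezier drawn with `<path>`. Its stroke #ff0000 means cut at S932, F853. After flipping Y the toolpath is (163.510,116.740) → (140.036,99.971) → (113.922,84.349) → (85.169,69.877) → (53.777,56.552) → (19.745,44.376).

G21
G90
G0 X110.966 Y161.719
M3 S361
G1 X192.070 Y161.719 F3184
G1 X192.070 Y50.154
G1 X110.966 Y50.154
G1 X110.966 Y161.719
M5
G0 X87.818 Y19.880
M3 S522
G1 X156.257 Y64.963 F2192
M5
G0 X52.812 Y172.383
M3 S522
G1 X256.595 Y60.341 F2192
M5
G0 X163.510 Y116.740
M3 S932
G1 X140.036 Y99.971 F853
G1 X113.922 Y84.349
G1 X85.169 Y69.877
G1 X53.777 Y56.552
G1 X19.745 Y44.376
M5
G0 X0.000 Y0.000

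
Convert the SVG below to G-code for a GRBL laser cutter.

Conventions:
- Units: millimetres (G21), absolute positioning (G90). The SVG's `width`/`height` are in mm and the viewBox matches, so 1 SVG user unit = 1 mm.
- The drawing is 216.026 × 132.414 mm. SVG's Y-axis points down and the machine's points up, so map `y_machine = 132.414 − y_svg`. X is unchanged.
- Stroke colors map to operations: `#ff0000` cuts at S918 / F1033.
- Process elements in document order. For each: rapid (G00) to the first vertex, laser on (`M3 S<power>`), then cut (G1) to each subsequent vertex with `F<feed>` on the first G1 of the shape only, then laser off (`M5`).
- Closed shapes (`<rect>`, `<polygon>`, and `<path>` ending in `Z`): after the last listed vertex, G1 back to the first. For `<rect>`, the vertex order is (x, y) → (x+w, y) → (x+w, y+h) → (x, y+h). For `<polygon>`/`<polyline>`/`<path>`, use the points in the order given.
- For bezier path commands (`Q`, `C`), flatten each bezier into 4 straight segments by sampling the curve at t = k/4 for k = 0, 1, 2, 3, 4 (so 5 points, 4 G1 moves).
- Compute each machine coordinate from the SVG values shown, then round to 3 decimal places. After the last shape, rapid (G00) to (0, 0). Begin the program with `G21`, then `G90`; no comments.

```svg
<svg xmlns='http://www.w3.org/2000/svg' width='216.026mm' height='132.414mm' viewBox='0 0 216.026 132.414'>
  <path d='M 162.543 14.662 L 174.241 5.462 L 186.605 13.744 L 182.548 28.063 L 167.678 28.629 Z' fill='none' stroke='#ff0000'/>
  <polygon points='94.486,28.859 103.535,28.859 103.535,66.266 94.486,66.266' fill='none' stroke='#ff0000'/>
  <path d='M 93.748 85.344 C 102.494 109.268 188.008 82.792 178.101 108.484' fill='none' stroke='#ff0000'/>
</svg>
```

G21
G90
G00 X162.543 Y117.752
M3 S918
G1 X174.241 Y126.952 F1033
G1 X186.605 Y118.670
G1 X182.548 Y104.351
G1 X167.678 Y103.785
G1 X162.543 Y117.752
M5
G00 X94.486 Y103.555
M3 S918
G1 X103.535 Y103.555 F1033
G1 X103.535 Y66.148
G1 X94.486 Y66.148
G1 X94.486 Y103.555
M5
G00 X93.748 Y47.070
M3 S918
G1 X112.011 Y36.974 F1033
G1 X142.919 Y36.163
G1 X170.330 Y35.020
G1 X178.101 Y23.930
M5
G00 X0.000 Y0.000

viewBox `0 0 216.026 132.414` with mm width/height → 1 unit = 1 mm. Flip: y_m = 132.414 − y_svg.

**Shape 1** — `<path>` regular polygon, stroke `#ff0000` → cut (S918, F1033). Machine vertices: (162.543,117.752) → (174.241,126.952) → (186.605,118.670) → (182.548,104.351) → (167.678,103.785) → (162.543,117.752). Closed: final G1 returns to the first vertex.

**Shape 2** — `<polygon>` rectangle, stroke `#ff0000` → cut (S918, F1033). Machine vertices: (94.486,103.555) → (103.535,103.555) → (103.535,66.148) → (94.486,66.148) → (94.486,103.555). Closed: final G1 returns to the first vertex.

**Shape 3** — `<path>` cubic bezier, stroke `#ff0000` → cut (S918, F1033). Control points (SVG): P0=(93.748,85.344), P1=(102.494,109.268), P2=(188.008,82.792), P3=(178.101,108.484); sampled at t=k/4. Machine vertices: (93.748,47.070) → (112.011,36.974) → (142.919,36.163) → (170.330,35.020) → (178.101,23.930). Open path.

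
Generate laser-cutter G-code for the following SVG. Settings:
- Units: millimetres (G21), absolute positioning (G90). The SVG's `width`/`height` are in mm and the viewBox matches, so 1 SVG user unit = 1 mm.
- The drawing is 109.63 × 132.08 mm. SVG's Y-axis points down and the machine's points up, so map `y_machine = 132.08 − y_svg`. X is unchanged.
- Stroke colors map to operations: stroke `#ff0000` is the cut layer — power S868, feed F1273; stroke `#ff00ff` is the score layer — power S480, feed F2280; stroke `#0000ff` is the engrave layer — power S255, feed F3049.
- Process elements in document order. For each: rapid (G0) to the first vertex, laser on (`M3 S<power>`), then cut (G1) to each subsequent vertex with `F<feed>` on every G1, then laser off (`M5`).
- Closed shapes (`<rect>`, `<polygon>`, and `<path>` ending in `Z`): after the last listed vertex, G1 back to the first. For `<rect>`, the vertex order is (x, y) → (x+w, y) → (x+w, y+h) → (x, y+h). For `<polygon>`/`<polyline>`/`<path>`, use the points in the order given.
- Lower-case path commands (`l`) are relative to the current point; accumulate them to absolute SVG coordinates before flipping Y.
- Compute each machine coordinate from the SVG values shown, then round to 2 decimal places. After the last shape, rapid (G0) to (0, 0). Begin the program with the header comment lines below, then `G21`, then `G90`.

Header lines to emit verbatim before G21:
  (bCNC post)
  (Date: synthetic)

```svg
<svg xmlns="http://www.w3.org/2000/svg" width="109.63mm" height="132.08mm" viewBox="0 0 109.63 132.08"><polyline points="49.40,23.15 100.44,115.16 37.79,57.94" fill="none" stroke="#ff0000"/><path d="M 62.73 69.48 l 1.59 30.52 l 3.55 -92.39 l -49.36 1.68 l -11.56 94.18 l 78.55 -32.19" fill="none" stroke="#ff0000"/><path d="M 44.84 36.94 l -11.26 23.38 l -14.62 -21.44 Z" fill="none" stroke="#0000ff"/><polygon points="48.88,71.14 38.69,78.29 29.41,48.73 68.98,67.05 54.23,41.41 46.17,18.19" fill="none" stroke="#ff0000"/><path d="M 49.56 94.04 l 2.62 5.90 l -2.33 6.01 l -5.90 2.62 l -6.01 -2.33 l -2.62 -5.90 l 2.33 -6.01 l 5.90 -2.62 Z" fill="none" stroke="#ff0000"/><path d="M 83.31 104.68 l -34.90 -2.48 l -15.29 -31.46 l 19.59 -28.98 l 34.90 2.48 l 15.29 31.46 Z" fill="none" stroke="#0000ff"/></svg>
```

Since the viewBox matches the mm dimensions, user units are millimetres directly. The only transform is the Y-flip y_m = 132.08 − y_svg.

Shape 1 is a open polyline drawn with `<polyline>`. Its stroke #ff0000 means cut at S868, F1273. After flipping Y the toolpath is (49.40,108.93) → (100.44,16.92) → (37.79,74.14).

Shape 2 is a open polyline drawn with `<path>`. Its stroke #ff0000 means cut at S868, F1273. After flipping Y the toolpath is (62.73,62.60) → (64.32,32.08) → (67.87,124.47) → (18.51,122.79) → (6.95,28.61) → (85.50,60.80).

Shape 3 is a regular polygon drawn with `<path>`. Its stroke #0000ff means engrave at S255, F3049. After flipping Y the toolpath is (44.84,95.14) → (33.58,71.76) → (18.96,93.20) → (44.84,95.14), returning to the start.

Shape 4 is a closed polygon drawn with `<polygon>`. Its stroke #ff0000 means cut at S868, F1273. After flipping Y the toolpath is (48.88,60.94) → (38.69,53.79) → (29.41,83.35) → (68.98,65.03) → (54.23,90.67) → (46.17,113.89) → (48.88,60.94), returning to the start.

Shape 5 is a regular polygon drawn with `<path>`. Its stroke #ff0000 means cut at S868, F1273. After flipping Y the toolpath is (49.56,38.04) → (52.18,32.14) → (49.85,26.13) → (43.95,23.51) → (37.94,25.84) → (35.32,31.74) → (37.65,37.75) → (43.55,40.37) → (49.56,38.04), returning to the start.

Shape 6 is a regular polygon drawn with `<path>`. Its stroke #0000ff means engrave at S255, F3049. After flipping Y the toolpath is (83.31,27.40) → (48.41,29.88) → (33.12,61.34) → (52.71,90.32) → (87.61,87.84) → (102.90,56.38) → (83.31,27.40), returning to the start.

(bCNC post)
(Date: synthetic)
G21
G90
G0 X49.40 Y108.93
M3 S868
G1 X100.44 Y16.92 F1273
G1 X37.79 Y74.14 F1273
M5
G0 X62.73 Y62.60
M3 S868
G1 X64.32 Y32.08 F1273
G1 X67.87 Y124.47 F1273
G1 X18.51 Y122.79 F1273
G1 X6.95 Y28.61 F1273
G1 X85.50 Y60.80 F1273
M5
G0 X44.84 Y95.14
M3 S255
G1 X33.58 Y71.76 F3049
G1 X18.96 Y93.20 F3049
G1 X44.84 Y95.14 F3049
M5
G0 X48.88 Y60.94
M3 S868
G1 X38.69 Y53.79 F1273
G1 X29.41 Y83.35 F1273
G1 X68.98 Y65.03 F1273
G1 X54.23 Y90.67 F1273
G1 X46.17 Y113.89 F1273
G1 X48.88 Y60.94 F1273
M5
G0 X49.56 Y38.04
M3 S868
G1 X52.18 Y32.14 F1273
G1 X49.85 Y26.13 F1273
G1 X43.95 Y23.51 F1273
G1 X37.94 Y25.84 F1273
G1 X35.32 Y31.74 F1273
G1 X37.65 Y37.75 F1273
G1 X43.55 Y40.37 F1273
G1 X49.56 Y38.04 F1273
M5
G0 X83.31 Y27.40
M3 S255
G1 X48.41 Y29.88 F3049
G1 X33.12 Y61.34 F3049
G1 X52.71 Y90.32 F3049
G1 X87.61 Y87.84 F3049
G1 X102.90 Y56.38 F3049
G1 X83.31 Y27.40 F3049
M5
G0 X0.00 Y0.00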